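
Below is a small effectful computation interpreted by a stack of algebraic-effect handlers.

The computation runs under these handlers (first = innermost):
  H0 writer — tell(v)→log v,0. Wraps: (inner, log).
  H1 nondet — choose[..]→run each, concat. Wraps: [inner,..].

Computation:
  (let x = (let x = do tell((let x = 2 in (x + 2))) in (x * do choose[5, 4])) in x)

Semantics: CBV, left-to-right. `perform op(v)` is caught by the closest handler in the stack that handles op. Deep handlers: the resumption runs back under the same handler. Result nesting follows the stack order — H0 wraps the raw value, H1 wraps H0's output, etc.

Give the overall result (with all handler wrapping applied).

Answer: [(0, (4)), (0, (4))]

Step-by-step:
tell(4) @ H0 ⇒ log+=4
choose[5, 4] @ H1
  branch[0] choose=5:
    H0 returns (0, (4))
    H1 returns [(0, (4))]
  branch[1] choose=4:
    H0 returns (0, (4))
    H1 returns [(0, (4))]
= [(0, (4)), (0, (4))]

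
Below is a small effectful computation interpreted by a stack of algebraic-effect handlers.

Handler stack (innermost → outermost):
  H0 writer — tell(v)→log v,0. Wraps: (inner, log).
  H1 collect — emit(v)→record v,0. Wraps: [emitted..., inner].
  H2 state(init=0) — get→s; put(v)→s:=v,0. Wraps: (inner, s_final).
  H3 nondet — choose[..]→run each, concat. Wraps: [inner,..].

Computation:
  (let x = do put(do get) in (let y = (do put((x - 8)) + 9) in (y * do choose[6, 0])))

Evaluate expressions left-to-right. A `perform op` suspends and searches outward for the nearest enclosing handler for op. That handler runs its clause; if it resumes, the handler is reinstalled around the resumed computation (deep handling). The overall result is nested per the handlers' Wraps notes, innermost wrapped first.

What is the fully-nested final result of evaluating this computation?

Working:
get @ H2 ⇒ 0
put(0) @ H2 ⇒ s:=0
put(-8) @ H2 ⇒ s:=-8
choose[6, 0] @ H3
  branch[0] choose=6:
    H0 returns (54, ())
    H1 returns [(54, ())]
    H2 returns ([(54, ())], -8)
    H3 returns [([(54, ())], -8)]
  branch[1] choose=0:
    H0 returns (0, ())
    H1 returns [(0, ())]
    H2 returns ([(0, ())], -8)
    H3 returns [([(0, ())], -8)]
= [([(54, ())], -8), ([(0, ())], -8)]

Answer: [([(54, ())], -8), ([(0, ())], -8)]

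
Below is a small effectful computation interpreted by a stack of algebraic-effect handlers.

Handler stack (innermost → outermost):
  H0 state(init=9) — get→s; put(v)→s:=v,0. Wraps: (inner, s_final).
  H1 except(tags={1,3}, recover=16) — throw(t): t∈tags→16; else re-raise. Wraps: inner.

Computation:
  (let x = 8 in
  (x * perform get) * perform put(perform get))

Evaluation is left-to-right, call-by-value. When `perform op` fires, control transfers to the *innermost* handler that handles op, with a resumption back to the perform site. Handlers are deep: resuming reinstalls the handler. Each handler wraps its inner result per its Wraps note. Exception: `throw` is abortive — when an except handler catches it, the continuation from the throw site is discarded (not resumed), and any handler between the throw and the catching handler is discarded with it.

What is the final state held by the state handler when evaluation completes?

Answer: 9

Working:
get @ H0 ⇒ 9
get @ H0 ⇒ 9
put(9) @ H0 ⇒ s:=9
H0 returns (0, 9)
H1 returns (0, 9)
= (0, 9)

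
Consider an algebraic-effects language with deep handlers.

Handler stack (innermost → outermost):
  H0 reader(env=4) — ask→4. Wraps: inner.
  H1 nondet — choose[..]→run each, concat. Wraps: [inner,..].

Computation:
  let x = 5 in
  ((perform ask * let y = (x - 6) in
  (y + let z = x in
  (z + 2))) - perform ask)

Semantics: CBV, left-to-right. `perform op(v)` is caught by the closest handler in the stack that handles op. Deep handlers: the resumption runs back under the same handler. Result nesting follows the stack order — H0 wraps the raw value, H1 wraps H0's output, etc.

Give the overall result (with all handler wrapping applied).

Step-by-step:
ask @ H0 ⇒ 4
ask @ H0 ⇒ 4
H0 returns 20
H1 returns [20]
= [20]

Answer: [20]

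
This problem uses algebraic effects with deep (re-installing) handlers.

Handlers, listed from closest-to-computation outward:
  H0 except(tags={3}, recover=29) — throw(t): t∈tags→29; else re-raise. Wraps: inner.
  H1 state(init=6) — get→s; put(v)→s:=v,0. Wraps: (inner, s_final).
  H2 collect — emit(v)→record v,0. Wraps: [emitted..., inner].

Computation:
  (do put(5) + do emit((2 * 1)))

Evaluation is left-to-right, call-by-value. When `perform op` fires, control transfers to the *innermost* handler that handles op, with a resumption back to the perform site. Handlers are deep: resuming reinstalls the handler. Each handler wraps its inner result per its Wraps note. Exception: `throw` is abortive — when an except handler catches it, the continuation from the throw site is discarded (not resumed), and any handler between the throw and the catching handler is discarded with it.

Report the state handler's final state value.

Evaluation trace:
put(5) @ H1 ⇒ s:=5
emit(2) @ H2 ⇒ out+=2
H0 returns 0
H1 returns (0, 5)
H2 returns [2, (0, 5)]
= [2, (0, 5)]

Answer: 5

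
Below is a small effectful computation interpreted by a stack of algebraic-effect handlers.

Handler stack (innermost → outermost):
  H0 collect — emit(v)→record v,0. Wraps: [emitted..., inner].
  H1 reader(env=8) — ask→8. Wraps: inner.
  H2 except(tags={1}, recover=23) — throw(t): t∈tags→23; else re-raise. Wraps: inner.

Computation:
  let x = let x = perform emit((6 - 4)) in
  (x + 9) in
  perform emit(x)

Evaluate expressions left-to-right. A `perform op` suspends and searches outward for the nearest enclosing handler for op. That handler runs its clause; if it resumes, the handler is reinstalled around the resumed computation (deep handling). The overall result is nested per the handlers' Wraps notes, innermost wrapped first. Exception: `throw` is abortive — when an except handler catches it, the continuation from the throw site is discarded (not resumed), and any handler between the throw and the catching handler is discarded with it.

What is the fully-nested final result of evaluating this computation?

Step-by-step:
emit(2) @ H0 ⇒ out+=2
emit(9) @ H0 ⇒ out+=9
H0 returns [2, 9, 0]
H1 returns [2, 9, 0]
H2 returns [2, 9, 0]
= [2, 9, 0]

Answer: [2, 9, 0]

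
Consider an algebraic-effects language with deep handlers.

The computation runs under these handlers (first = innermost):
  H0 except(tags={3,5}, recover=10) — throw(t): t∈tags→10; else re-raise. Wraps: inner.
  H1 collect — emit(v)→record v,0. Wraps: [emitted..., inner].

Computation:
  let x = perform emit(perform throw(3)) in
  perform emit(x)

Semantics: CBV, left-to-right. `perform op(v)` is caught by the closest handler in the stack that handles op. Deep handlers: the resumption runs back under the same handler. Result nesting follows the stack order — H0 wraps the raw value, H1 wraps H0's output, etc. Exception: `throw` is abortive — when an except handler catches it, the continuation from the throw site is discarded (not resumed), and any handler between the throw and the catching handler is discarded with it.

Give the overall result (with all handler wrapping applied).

Evaluation trace:
throw(3) @ H0 caught ⇒ 10
H1 returns [10]
= [10]

Answer: [10]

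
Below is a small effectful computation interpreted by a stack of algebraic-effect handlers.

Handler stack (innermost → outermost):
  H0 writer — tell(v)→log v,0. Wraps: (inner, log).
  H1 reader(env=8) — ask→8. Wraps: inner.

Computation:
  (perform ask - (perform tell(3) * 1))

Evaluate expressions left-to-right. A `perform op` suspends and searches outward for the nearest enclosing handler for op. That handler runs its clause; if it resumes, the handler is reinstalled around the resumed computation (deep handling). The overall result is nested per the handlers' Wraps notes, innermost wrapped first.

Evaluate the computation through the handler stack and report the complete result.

Evaluation trace:
ask @ H1 ⇒ 8
tell(3) @ H0 ⇒ log+=3
H0 returns (8, (3))
H1 returns (8, (3))
= (8, (3))

Answer: (8, (3))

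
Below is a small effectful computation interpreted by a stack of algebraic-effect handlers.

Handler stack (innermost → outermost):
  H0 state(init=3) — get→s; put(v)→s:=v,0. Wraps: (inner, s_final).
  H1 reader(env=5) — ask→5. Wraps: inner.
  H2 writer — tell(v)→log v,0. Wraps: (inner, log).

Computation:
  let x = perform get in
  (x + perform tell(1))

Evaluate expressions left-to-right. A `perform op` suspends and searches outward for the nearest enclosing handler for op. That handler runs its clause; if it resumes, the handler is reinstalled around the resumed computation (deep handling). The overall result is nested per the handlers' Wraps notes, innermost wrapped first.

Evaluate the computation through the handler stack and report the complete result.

Working:
get @ H0 ⇒ 3
tell(1) @ H2 ⇒ log+=1
H0 returns (3, 3)
H1 returns (3, 3)
H2 returns ((3, 3), (1))
= ((3, 3), (1))

Answer: ((3, 3), (1))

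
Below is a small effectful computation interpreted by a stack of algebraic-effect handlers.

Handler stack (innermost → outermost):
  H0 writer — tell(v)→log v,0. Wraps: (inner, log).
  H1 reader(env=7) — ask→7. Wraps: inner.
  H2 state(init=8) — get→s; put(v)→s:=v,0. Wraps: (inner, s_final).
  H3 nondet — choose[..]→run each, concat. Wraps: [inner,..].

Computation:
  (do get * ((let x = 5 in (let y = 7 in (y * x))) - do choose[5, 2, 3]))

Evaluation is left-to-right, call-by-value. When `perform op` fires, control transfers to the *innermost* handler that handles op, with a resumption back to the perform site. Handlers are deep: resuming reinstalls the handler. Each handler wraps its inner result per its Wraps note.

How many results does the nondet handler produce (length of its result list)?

Evaluation trace:
get @ H2 ⇒ 8
choose[5, 2, 3] @ H3
  branch[0] choose=5:
    H0 returns (240, ())
    H1 returns (240, ())
    H2 returns ((240, ()), 8)
    H3 returns [((240, ()), 8)]
  branch[1] choose=2:
    H0 returns (264, ())
    H1 returns (264, ())
    H2 returns ((264, ()), 8)
    H3 returns [((264, ()), 8)]
  branch[2] choose=3:
    H0 returns (256, ())
    H1 returns (256, ())
    H2 returns ((256, ()), 8)
    H3 returns [((256, ()), 8)]
= [((240, ()), 8), ((264, ()), 8), ((256, ()), 8)]

Answer: 3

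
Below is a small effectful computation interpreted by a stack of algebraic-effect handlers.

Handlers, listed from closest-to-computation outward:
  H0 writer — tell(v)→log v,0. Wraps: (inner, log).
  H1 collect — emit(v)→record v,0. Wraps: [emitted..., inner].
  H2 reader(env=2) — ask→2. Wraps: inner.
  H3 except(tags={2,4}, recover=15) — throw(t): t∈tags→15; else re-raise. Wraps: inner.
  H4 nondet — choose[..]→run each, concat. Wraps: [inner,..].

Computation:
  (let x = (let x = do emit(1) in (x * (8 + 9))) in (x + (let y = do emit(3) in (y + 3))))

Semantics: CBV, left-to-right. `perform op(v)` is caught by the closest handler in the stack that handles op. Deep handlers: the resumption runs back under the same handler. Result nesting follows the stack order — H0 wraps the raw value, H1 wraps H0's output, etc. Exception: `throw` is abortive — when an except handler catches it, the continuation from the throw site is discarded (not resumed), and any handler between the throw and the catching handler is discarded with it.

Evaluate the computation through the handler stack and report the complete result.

Step-by-step:
emit(1) @ H1 ⇒ out+=1
emit(3) @ H1 ⇒ out+=3
H0 returns (3, ())
H1 returns [1, 3, (3, ())]
H2 returns [1, 3, (3, ())]
H3 returns [1, 3, (3, ())]
H4 returns [[1, 3, (3, ())]]
= [[1, 3, (3, ())]]

Answer: [[1, 3, (3, ())]]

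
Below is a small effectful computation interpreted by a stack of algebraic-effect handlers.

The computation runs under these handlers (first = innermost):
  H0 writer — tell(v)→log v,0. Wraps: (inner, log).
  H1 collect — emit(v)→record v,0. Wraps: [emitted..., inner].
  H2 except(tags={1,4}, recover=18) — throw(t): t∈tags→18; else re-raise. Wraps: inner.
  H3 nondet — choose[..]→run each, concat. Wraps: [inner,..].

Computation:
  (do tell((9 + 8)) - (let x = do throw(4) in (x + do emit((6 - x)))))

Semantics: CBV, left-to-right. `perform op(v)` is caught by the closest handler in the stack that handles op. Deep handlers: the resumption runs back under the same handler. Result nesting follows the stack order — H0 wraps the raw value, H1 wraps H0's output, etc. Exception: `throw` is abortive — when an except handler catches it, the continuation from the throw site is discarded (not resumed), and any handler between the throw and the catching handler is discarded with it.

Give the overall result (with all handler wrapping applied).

Evaluation trace:
tell(17) @ H0 ⇒ log+=17
throw(4) @ H2 caught ⇒ 18
H3 returns [18]
= [18]

Answer: [18]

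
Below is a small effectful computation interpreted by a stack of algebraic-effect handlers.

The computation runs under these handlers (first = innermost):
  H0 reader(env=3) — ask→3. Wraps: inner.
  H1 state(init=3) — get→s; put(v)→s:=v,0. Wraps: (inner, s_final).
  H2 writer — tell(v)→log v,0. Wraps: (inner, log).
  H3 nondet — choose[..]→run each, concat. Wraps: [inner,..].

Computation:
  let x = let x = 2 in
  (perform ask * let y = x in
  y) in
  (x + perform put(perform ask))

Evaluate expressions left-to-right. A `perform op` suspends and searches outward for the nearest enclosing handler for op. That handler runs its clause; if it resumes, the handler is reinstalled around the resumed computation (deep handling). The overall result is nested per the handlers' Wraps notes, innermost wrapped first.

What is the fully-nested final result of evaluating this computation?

Answer: [((6, 3), ())]

Evaluation trace:
ask @ H0 ⇒ 3
ask @ H0 ⇒ 3
put(3) @ H1 ⇒ s:=3
H0 returns 6
H1 returns (6, 3)
H2 returns ((6, 3), ())
H3 returns [((6, 3), ())]
= [((6, 3), ())]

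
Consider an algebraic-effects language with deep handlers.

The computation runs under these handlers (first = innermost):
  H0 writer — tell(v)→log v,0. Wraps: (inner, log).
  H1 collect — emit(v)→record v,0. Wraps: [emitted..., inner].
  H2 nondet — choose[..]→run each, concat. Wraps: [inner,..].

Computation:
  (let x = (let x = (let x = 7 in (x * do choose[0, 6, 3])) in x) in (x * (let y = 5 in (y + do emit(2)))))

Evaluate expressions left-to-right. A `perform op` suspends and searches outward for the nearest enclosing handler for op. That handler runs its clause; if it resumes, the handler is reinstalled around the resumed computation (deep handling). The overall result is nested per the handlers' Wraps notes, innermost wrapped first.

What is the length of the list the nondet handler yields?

Step-by-step:
choose[0, 6, 3] @ H2
  branch[0] choose=0:
    emit(2) @ H1 ⇒ out+=2
    H0 returns (0, ())
    H1 returns [2, (0, ())]
    H2 returns [[2, (0, ())]]
  branch[1] choose=6:
    emit(2) @ H1 ⇒ out+=2
    H0 returns (210, ())
    H1 returns [2, (210, ())]
    H2 returns [[2, (210, ())]]
  branch[2] choose=3:
    emit(2) @ H1 ⇒ out+=2
    H0 returns (105, ())
    H1 returns [2, (105, ())]
    H2 returns [[2, (105, ())]]
= [[2, (0, ())], [2, (210, ())], [2, (105, ())]]

Answer: 3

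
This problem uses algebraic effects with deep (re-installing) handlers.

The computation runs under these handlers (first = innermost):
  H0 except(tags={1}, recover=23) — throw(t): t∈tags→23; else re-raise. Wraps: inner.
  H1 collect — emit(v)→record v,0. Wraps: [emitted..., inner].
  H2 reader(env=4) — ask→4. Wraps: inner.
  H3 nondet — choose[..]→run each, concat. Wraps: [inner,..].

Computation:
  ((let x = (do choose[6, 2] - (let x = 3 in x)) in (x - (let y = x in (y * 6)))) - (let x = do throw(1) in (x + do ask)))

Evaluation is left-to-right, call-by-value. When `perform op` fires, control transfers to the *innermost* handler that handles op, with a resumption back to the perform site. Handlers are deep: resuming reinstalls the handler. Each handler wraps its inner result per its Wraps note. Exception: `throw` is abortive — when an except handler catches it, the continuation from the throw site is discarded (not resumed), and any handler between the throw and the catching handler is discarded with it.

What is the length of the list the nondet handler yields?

Answer: 2

Step-by-step:
choose[6, 2] @ H3
  branch[0] choose=6:
    throw(1) @ H0 caught ⇒ 23
    H1 returns [23]
    H2 returns [23]
    H3 returns [[23]]
  branch[1] choose=2:
    throw(1) @ H0 caught ⇒ 23
    H1 returns [23]
    H2 returns [23]
    H3 returns [[23]]
= [[23], [23]]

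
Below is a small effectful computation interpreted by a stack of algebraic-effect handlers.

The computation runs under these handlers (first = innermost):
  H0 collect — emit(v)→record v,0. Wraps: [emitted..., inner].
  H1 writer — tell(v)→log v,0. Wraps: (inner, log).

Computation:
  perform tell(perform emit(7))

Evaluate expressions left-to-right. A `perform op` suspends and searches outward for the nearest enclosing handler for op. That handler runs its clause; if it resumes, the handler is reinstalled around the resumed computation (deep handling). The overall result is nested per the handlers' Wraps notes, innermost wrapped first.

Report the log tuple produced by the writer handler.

Working:
emit(7) @ H0 ⇒ out+=7
tell(0) @ H1 ⇒ log+=0
H0 returns [7, 0]
H1 returns ([7, 0], (0))
= ([7, 0], (0))

Answer: (0)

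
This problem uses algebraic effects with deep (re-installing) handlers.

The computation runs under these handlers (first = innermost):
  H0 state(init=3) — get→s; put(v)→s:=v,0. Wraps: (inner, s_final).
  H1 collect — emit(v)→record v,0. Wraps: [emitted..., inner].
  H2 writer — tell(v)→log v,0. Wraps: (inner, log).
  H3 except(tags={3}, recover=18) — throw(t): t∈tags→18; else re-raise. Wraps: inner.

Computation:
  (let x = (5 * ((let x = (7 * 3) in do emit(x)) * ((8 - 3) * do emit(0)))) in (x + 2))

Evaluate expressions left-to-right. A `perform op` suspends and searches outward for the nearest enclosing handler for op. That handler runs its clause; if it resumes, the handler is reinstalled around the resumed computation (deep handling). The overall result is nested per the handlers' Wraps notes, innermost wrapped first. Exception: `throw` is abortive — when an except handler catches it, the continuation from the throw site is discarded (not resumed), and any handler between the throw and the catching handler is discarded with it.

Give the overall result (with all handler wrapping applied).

Evaluation trace:
emit(21) @ H1 ⇒ out+=21
emit(0) @ H1 ⇒ out+=0
H0 returns (2, 3)
H1 returns [21, 0, (2, 3)]
H2 returns ([21, 0, (2, 3)], ())
H3 returns ([21, 0, (2, 3)], ())
= ([21, 0, (2, 3)], ())

Answer: ([21, 0, (2, 3)], ())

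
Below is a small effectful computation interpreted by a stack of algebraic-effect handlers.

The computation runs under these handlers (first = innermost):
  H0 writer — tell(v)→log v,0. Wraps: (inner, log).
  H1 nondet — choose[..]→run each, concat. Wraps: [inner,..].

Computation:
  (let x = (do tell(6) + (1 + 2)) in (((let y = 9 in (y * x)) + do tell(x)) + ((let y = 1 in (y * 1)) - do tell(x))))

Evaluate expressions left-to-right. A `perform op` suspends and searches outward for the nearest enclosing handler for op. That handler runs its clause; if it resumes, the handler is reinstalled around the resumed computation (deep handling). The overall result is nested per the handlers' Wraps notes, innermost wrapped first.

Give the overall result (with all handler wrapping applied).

Answer: [(28, (6, 3, 3))]

Step-by-step:
tell(6) @ H0 ⇒ log+=6
tell(3) @ H0 ⇒ log+=3
tell(3) @ H0 ⇒ log+=3
H0 returns (28, (6, 3, 3))
H1 returns [(28, (6, 3, 3))]
= [(28, (6, 3, 3))]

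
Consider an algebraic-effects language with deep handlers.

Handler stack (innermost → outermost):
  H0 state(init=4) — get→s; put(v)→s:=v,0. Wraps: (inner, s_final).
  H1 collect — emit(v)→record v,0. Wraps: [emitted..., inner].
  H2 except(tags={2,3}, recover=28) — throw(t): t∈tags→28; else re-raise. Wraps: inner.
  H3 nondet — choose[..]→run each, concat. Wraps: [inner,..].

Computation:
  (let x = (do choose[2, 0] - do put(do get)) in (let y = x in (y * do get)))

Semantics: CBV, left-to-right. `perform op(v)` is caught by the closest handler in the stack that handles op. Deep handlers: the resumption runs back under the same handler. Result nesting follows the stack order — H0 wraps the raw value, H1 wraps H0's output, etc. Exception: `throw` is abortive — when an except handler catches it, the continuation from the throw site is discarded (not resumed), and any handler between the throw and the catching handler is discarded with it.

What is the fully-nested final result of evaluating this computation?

Answer: [[(8, 4)], [(0, 4)]]

Step-by-step:
choose[2, 0] @ H3
  branch[0] choose=2:
    get @ H0 ⇒ 4
    put(4) @ H0 ⇒ s:=4
    get @ H0 ⇒ 4
    H0 returns (8, 4)
    H1 returns [(8, 4)]
    H2 returns [(8, 4)]
    H3 returns [[(8, 4)]]
  branch[1] choose=0:
    get @ H0 ⇒ 4
    put(4) @ H0 ⇒ s:=4
    get @ H0 ⇒ 4
    H0 returns (0, 4)
    H1 returns [(0, 4)]
    H2 returns [(0, 4)]
    H3 returns [[(0, 4)]]
= [[(8, 4)], [(0, 4)]]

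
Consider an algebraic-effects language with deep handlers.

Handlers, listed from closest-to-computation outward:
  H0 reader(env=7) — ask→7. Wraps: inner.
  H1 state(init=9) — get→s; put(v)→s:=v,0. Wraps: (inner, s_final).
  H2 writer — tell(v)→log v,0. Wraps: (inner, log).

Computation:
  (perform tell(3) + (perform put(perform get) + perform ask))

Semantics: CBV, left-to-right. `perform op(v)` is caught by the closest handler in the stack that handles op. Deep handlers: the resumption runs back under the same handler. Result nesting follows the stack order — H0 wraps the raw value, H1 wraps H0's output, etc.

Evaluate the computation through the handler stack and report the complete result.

Answer: ((7, 9), (3))

Working:
tell(3) @ H2 ⇒ log+=3
get @ H1 ⇒ 9
put(9) @ H1 ⇒ s:=9
ask @ H0 ⇒ 7
H0 returns 7
H1 returns (7, 9)
H2 returns ((7, 9), (3))
= ((7, 9), (3))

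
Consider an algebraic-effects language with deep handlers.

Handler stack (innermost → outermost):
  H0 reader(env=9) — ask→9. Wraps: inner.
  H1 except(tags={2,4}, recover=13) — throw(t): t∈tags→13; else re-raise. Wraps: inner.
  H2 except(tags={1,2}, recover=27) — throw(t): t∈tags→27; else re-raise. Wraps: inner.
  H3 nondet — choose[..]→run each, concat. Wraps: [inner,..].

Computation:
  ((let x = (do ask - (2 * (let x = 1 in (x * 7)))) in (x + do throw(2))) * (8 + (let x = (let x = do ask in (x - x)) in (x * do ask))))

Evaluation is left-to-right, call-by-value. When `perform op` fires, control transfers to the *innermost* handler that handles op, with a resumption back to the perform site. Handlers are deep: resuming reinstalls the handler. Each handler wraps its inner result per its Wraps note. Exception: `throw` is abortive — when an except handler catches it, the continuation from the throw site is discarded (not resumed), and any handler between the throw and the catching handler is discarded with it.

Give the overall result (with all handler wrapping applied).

Working:
ask @ H0 ⇒ 9
throw(2) @ H1 caught ⇒ 13
H2 returns 13
H3 returns [13]
= [13]

Answer: [13]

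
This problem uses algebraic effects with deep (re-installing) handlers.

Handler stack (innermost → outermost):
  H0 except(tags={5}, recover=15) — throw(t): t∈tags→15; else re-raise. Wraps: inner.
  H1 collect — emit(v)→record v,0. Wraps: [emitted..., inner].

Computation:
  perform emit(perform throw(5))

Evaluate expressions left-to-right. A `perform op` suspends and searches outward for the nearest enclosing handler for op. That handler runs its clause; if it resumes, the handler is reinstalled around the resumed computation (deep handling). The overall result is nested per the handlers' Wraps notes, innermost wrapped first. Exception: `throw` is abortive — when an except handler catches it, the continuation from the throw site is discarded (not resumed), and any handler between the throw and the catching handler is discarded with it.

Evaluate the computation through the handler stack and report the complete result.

Step-by-step:
throw(5) @ H0 caught ⇒ 15
H1 returns [15]
= [15]

Answer: [15]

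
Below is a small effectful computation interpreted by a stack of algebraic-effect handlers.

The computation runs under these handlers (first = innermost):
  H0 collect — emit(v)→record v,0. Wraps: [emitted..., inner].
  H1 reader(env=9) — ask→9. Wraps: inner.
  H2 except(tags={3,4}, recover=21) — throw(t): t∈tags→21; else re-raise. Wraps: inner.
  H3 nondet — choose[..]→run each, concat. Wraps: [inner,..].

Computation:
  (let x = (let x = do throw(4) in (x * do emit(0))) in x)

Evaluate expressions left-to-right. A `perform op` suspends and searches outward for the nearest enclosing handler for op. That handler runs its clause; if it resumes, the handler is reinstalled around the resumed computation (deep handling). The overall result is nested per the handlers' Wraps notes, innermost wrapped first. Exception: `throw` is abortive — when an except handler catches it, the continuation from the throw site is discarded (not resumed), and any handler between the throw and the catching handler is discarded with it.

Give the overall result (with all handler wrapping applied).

Answer: [21]

Step-by-step:
throw(4) @ H2 caught ⇒ 21
H3 returns [21]
= [21]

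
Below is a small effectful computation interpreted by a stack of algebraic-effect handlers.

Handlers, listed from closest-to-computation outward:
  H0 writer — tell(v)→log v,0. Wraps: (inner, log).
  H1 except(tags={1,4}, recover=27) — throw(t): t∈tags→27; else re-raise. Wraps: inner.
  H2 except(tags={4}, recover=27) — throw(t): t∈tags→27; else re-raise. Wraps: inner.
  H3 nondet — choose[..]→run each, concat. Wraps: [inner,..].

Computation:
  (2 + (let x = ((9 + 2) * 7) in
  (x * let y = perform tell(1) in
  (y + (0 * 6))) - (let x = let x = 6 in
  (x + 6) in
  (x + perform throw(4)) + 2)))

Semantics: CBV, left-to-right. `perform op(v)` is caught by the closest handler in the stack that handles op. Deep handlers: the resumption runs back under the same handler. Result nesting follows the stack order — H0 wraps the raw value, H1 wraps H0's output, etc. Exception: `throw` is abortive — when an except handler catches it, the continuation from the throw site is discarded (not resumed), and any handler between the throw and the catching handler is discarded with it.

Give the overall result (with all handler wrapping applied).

Evaluation trace:
tell(1) @ H0 ⇒ log+=1
throw(4) @ H1 caught ⇒ 27
H2 returns 27
H3 returns [27]
= [27]

Answer: [27]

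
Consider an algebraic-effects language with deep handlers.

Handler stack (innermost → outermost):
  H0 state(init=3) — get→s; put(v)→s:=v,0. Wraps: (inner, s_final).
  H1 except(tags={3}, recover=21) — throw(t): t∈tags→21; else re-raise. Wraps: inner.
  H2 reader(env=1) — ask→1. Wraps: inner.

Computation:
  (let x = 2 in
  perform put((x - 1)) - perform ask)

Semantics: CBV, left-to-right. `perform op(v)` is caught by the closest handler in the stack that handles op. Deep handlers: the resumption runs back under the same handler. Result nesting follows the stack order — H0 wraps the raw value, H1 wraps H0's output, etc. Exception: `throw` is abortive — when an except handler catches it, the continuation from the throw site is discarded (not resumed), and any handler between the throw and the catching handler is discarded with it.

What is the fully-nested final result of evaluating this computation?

Evaluation trace:
put(1) @ H0 ⇒ s:=1
ask @ H2 ⇒ 1
H0 returns (-1, 1)
H1 returns (-1, 1)
H2 returns (-1, 1)
= (-1, 1)

Answer: (-1, 1)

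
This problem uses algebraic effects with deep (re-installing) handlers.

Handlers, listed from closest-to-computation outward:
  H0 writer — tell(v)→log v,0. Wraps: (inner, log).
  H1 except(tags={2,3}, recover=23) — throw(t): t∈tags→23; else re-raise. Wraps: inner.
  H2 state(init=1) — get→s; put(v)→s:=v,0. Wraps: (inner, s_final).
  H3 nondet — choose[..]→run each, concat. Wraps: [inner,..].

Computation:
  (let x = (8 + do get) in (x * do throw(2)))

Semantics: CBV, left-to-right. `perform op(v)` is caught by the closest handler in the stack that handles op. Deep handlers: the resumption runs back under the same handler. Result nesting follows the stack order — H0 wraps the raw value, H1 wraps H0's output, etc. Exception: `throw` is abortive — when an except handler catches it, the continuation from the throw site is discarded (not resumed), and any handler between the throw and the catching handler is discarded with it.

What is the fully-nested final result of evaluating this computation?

Answer: [(23, 1)]

Step-by-step:
get @ H2 ⇒ 1
throw(2) @ H1 caught ⇒ 23
H2 returns (23, 1)
H3 returns [(23, 1)]
= [(23, 1)]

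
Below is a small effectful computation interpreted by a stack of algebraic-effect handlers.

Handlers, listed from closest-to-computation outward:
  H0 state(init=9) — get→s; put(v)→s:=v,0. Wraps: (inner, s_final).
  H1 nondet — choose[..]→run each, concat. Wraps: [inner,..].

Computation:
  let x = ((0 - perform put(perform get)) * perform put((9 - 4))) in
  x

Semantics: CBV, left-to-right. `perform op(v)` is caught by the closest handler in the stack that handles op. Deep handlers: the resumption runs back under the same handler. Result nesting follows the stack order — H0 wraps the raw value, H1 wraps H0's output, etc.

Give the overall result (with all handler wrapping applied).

Evaluation trace:
get @ H0 ⇒ 9
put(9) @ H0 ⇒ s:=9
put(5) @ H0 ⇒ s:=5
H0 returns (0, 5)
H1 returns [(0, 5)]
= [(0, 5)]

Answer: [(0, 5)]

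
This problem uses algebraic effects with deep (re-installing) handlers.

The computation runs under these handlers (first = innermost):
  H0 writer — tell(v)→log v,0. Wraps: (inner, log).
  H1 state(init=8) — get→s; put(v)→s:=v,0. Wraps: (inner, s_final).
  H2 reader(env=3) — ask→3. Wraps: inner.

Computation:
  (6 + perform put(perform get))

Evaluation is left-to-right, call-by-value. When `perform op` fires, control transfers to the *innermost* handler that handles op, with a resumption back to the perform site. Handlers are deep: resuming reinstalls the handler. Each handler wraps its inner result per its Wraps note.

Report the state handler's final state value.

Step-by-step:
get @ H1 ⇒ 8
put(8) @ H1 ⇒ s:=8
H0 returns (6, ())
H1 returns ((6, ()), 8)
H2 returns ((6, ()), 8)
= ((6, ()), 8)

Answer: 8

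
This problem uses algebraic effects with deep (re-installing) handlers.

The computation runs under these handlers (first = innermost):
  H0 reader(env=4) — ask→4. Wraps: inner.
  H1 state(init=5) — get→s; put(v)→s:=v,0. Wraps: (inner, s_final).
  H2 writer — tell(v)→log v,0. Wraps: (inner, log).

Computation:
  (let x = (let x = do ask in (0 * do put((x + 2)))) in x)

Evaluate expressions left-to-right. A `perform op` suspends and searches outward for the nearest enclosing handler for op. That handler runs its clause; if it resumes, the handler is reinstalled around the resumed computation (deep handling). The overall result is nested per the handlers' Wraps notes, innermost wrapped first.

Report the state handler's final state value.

Answer: 6

Evaluation trace:
ask @ H0 ⇒ 4
put(6) @ H1 ⇒ s:=6
H0 returns 0
H1 returns (0, 6)
H2 returns ((0, 6), ())
= ((0, 6), ())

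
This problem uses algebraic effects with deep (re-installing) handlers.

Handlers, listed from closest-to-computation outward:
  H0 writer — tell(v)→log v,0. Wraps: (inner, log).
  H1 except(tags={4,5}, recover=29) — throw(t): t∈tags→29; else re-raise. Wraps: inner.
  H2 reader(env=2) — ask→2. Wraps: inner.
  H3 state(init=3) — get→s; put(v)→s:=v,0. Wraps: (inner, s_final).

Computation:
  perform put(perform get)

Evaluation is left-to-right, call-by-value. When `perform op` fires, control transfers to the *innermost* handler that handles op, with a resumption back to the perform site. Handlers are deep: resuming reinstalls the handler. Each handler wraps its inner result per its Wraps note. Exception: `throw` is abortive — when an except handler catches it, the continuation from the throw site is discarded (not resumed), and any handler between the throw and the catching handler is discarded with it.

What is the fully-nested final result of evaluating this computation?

Evaluation trace:
get @ H3 ⇒ 3
put(3) @ H3 ⇒ s:=3
H0 returns (0, ())
H1 returns (0, ())
H2 returns (0, ())
H3 returns ((0, ()), 3)
= ((0, ()), 3)

Answer: ((0, ()), 3)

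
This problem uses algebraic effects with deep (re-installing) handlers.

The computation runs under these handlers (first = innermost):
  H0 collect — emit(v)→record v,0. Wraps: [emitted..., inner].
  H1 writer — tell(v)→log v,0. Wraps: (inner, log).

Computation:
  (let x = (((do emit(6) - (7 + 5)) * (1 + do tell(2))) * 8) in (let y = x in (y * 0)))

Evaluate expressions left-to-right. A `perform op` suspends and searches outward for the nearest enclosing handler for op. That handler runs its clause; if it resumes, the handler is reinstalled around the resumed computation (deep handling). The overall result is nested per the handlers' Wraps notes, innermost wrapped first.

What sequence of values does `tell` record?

Evaluation trace:
emit(6) @ H0 ⇒ out+=6
tell(2) @ H1 ⇒ log+=2
H0 returns [6, 0]
H1 returns ([6, 0], (2))
= ([6, 0], (2))

Answer: (2)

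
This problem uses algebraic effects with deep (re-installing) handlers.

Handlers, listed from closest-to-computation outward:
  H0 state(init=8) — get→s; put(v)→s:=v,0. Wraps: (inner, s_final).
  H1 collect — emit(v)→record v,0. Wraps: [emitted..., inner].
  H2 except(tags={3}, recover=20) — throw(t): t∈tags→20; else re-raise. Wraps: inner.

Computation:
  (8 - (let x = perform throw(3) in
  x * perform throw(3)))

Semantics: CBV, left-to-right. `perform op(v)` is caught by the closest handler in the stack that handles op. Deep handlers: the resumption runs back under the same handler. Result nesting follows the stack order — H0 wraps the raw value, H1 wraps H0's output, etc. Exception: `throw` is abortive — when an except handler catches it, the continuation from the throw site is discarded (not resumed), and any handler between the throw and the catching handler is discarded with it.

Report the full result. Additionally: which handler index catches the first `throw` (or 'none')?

Evaluation trace:
throw(3) @ H2 caught ⇒ 20
= 20

Answer: 20 ; first throw caught by: H2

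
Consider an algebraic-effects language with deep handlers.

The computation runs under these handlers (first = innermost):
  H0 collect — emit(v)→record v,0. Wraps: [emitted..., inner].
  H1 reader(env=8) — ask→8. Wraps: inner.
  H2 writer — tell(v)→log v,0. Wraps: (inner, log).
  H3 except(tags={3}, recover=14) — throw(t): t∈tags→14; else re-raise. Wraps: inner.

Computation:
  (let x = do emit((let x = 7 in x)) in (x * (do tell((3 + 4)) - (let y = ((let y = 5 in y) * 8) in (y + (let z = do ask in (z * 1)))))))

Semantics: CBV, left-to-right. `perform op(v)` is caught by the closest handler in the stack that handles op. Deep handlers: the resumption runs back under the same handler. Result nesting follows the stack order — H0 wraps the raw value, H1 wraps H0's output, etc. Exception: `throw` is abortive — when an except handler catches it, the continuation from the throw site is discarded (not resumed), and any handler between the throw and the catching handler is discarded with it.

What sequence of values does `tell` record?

Step-by-step:
emit(7) @ H0 ⇒ out+=7
tell(7) @ H2 ⇒ log+=7
ask @ H1 ⇒ 8
H0 returns [7, 0]
H1 returns [7, 0]
H2 returns ([7, 0], (7))
H3 returns ([7, 0], (7))
= ([7, 0], (7))

Answer: (7)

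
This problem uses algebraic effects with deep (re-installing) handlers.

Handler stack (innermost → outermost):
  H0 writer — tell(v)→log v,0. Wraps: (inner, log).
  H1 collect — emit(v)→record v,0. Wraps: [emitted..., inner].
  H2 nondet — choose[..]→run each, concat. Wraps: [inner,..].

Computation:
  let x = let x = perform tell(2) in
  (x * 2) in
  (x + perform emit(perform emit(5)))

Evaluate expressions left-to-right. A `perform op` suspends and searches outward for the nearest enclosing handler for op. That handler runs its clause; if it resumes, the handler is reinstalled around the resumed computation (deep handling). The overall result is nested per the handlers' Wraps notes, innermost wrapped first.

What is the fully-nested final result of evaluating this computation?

Answer: [[5, 0, (0, (2))]]

Working:
tell(2) @ H0 ⇒ log+=2
emit(5) @ H1 ⇒ out+=5
emit(0) @ H1 ⇒ out+=0
H0 returns (0, (2))
H1 returns [5, 0, (0, (2))]
H2 returns [[5, 0, (0, (2))]]
= [[5, 0, (0, (2))]]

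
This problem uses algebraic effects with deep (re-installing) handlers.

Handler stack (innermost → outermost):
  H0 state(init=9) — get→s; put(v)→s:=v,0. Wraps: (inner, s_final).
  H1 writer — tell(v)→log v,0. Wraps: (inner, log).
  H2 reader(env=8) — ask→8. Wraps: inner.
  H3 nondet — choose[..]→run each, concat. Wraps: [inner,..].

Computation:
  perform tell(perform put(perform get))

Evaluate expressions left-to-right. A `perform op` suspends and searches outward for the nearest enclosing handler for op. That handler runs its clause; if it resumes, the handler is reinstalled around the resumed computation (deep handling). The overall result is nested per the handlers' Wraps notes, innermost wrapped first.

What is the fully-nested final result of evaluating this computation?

Step-by-step:
get @ H0 ⇒ 9
put(9) @ H0 ⇒ s:=9
tell(0) @ H1 ⇒ log+=0
H0 returns (0, 9)
H1 returns ((0, 9), (0))
H2 returns ((0, 9), (0))
H3 returns [((0, 9), (0))]
= [((0, 9), (0))]

Answer: [((0, 9), (0))]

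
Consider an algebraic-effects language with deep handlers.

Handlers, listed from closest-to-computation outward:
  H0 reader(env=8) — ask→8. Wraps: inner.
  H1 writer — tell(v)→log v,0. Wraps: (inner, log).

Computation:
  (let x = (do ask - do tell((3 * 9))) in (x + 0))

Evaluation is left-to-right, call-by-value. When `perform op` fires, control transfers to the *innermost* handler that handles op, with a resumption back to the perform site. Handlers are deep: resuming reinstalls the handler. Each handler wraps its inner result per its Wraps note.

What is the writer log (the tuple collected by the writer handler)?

Working:
ask @ H0 ⇒ 8
tell(27) @ H1 ⇒ log+=27
H0 returns 8
H1 returns (8, (27))
= (8, (27))

Answer: (27)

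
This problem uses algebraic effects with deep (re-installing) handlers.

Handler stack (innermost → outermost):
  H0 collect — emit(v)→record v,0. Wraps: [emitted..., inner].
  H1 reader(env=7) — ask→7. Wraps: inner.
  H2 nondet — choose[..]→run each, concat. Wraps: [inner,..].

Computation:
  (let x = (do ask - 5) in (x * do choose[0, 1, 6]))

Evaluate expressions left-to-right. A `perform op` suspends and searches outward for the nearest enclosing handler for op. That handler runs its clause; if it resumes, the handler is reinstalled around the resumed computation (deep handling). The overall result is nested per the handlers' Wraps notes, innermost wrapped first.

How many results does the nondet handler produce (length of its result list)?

Answer: 3

Step-by-step:
ask @ H1 ⇒ 7
choose[0, 1, 6] @ H2
  branch[0] choose=0:
    H0 returns [0]
    H1 returns [0]
    H2 returns [[0]]
  branch[1] choose=1:
    H0 returns [2]
    H1 returns [2]
    H2 returns [[2]]
  branch[2] choose=6:
    H0 returns [12]
    H1 returns [12]
    H2 returns [[12]]
= [[0], [2], [12]]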